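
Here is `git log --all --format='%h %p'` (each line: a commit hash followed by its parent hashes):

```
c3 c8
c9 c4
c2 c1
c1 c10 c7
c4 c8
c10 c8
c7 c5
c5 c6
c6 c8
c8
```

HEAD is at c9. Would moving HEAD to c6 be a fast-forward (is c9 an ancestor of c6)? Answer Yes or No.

A fast-forward from c9 to c6 is possible iff c9 is an ancestor of c6.
Ancestors of c6: {c6, c8}.
c9 is not among them, so fast-forward is not possible.

No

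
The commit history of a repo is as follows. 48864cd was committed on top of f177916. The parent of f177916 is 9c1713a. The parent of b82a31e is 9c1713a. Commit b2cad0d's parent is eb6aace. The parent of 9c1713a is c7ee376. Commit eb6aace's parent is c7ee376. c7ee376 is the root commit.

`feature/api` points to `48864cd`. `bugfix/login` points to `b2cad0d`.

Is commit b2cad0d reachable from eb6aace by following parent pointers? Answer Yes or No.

Ancestors of eb6aace: {c7ee376, eb6aace}.
b2cad0d is not in that set, so it is not an ancestor of eb6aace.

No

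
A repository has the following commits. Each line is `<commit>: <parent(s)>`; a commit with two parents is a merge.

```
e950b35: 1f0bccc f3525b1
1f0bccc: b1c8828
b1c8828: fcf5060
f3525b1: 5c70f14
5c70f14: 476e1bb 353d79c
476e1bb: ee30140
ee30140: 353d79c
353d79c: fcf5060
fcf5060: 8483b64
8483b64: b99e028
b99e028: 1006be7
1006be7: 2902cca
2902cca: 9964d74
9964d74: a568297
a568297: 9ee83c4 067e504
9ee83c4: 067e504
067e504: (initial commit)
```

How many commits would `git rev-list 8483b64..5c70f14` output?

5

Reachable from 5c70f14: {067e504, 1006be7, 2902cca, 353d79c, 476e1bb, 5c70f14, 8483b64, 9964d74, 9ee83c4, a568297, b99e028, ee30140, fcf5060}.
Reachable from 8483b64: {067e504, 1006be7, 2902cca, 8483b64, 9964d74, 9ee83c4, a568297, b99e028}.
In 5c70f14's history but not 8483b64's: {353d79c, 476e1bb, 5c70f14, ee30140, fcf5060} — 5 commits.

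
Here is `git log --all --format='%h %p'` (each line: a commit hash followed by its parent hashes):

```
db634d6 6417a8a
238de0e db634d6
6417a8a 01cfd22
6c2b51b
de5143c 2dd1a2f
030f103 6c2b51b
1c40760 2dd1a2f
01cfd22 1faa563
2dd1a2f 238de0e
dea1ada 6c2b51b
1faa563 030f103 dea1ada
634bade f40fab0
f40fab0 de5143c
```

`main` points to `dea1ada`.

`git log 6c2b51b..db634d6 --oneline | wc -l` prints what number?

6

Reachable from db634d6: {01cfd22, 030f103, 1faa563, 6417a8a, 6c2b51b, db634d6, dea1ada}.
Reachable from 6c2b51b: {6c2b51b}.
In db634d6's history but not 6c2b51b's: {01cfd22, 030f103, 1faa563, 6417a8a, db634d6, dea1ada} — 6 commits.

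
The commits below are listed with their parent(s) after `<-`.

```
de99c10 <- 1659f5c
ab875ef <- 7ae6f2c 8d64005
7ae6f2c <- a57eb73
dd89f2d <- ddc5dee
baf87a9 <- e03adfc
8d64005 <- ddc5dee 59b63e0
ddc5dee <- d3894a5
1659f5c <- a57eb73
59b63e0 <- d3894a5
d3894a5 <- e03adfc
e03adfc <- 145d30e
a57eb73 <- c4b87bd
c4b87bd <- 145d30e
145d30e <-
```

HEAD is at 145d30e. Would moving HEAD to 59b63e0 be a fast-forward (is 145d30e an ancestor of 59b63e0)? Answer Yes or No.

A fast-forward from 145d30e to 59b63e0 is possible iff 145d30e is an ancestor of 59b63e0.
Ancestors of 59b63e0: {145d30e, 59b63e0, d3894a5, e03adfc}.
145d30e is among them, so fast-forward is possible.

Yes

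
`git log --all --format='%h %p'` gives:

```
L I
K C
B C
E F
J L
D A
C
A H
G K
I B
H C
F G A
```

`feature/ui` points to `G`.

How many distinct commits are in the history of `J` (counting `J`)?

Walking parent pointers from J: reachable set = {B, C, I, J, L}.
That is 5 commits.

5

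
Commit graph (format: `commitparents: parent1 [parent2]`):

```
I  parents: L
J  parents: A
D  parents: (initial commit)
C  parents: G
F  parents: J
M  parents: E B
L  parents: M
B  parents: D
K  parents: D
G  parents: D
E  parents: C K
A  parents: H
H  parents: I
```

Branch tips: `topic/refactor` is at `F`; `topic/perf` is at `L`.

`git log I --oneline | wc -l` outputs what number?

Walking parent pointers from I: reachable set = {B, C, D, E, G, I, K, L, M}.
That is 9 commits.

9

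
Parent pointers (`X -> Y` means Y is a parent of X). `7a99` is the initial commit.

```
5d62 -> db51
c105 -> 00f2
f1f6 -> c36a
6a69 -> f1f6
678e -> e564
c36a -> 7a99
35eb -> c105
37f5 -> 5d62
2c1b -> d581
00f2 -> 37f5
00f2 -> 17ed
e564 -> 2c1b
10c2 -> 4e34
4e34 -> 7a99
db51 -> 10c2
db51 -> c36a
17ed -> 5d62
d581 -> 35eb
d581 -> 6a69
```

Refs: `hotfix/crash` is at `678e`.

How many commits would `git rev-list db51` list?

5

Walking parent pointers from db51: reachable set = {10c2, 4e34, 7a99, c36a, db51}.
That is 5 commits.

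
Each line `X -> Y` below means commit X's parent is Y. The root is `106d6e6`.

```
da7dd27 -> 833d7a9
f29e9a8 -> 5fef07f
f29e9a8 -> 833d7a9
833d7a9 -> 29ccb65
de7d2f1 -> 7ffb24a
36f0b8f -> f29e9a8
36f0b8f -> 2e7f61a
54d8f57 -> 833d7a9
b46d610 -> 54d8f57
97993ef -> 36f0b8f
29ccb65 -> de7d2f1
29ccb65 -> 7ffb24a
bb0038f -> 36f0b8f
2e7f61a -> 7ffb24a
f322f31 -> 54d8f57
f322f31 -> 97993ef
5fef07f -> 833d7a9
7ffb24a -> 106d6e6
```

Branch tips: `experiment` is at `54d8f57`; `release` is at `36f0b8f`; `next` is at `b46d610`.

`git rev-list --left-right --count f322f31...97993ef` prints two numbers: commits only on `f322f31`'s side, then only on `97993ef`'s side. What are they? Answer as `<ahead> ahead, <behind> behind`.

2 ahead, 0 behind

Reachable from f322f31: {106d6e6, 29ccb65, 2e7f61a, 36f0b8f, 54d8f57, 5fef07f, 7ffb24a, 833d7a9, 97993ef, de7d2f1, f29e9a8, f322f31}.
Reachable from 97993ef: {106d6e6, 29ccb65, 2e7f61a, 36f0b8f, 5fef07f, 7ffb24a, 833d7a9, 97993ef, de7d2f1, f29e9a8}.
Only in f322f31's history (ahead): {54d8f57, f322f31} — 2.
Only in 97993ef's history (behind): {} — 0.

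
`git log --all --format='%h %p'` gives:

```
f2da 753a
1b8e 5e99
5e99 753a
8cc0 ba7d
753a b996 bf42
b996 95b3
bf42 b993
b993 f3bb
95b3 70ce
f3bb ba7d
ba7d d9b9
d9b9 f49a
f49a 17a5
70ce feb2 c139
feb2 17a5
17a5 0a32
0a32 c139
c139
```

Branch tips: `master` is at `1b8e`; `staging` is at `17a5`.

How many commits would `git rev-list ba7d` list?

Walking parent pointers from ba7d: reachable set = {0a32, 17a5, ba7d, c139, d9b9, f49a}.
That is 6 commits.

6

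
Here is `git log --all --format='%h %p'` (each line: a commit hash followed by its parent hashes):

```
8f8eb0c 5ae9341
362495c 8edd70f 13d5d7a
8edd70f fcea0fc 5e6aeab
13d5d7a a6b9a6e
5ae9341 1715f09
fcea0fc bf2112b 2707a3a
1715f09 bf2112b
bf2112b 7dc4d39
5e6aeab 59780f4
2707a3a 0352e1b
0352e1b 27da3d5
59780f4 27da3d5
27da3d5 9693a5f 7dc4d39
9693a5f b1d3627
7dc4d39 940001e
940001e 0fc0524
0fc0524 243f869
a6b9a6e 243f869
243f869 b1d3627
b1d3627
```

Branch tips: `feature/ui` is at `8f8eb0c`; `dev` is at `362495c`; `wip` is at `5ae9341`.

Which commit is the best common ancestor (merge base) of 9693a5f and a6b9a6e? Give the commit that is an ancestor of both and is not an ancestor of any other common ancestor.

Ancestors of 9693a5f: {9693a5f, b1d3627}.
Ancestors of a6b9a6e: {243f869, a6b9a6e, b1d3627}.
Common ancestors: {b1d3627}.
The only common ancestor is b1d3627, so it is the merge base.

b1d3627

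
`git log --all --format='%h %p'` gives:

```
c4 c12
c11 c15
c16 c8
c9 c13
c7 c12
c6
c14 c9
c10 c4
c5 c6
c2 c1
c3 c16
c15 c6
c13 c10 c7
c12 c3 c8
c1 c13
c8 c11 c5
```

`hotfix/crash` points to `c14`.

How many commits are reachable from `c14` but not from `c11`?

11

Reachable from c14: {c10, c11, c12, c13, c14, c15, c16, c3, c4, c5, c6, c7, c8, c9}.
Reachable from c11: {c11, c15, c6}.
In c14's history but not c11's: {c10, c12, c13, c14, c16, c3, c4, c5, c7, c8, c9} — 11 commits.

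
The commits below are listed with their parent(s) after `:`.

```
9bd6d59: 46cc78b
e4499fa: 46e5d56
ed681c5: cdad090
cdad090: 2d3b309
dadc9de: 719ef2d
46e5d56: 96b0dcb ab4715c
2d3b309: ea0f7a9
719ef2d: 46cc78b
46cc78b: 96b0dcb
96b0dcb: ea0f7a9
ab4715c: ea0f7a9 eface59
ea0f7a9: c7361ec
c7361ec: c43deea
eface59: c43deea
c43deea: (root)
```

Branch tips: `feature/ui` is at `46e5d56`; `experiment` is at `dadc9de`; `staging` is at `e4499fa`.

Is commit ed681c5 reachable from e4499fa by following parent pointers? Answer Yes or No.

No

Ancestors of e4499fa: {46e5d56, 96b0dcb, ab4715c, c43deea, c7361ec, e4499fa, ea0f7a9, eface59}.
ed681c5 is not in that set, so it is not an ancestor of e4499fa.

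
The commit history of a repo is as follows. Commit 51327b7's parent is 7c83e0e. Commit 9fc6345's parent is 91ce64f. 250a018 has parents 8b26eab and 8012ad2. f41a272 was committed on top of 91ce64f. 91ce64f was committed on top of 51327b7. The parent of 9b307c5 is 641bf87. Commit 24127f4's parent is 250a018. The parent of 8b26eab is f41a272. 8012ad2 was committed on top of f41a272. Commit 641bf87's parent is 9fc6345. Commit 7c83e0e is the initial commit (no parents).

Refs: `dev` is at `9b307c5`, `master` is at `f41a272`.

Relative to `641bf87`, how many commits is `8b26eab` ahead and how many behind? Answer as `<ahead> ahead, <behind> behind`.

2 ahead, 2 behind

Reachable from 8b26eab: {51327b7, 7c83e0e, 8b26eab, 91ce64f, f41a272}.
Reachable from 641bf87: {51327b7, 641bf87, 7c83e0e, 91ce64f, 9fc6345}.
Only in 8b26eab's history (ahead): {8b26eab, f41a272} — 2.
Only in 641bf87's history (behind): {641bf87, 9fc6345} — 2.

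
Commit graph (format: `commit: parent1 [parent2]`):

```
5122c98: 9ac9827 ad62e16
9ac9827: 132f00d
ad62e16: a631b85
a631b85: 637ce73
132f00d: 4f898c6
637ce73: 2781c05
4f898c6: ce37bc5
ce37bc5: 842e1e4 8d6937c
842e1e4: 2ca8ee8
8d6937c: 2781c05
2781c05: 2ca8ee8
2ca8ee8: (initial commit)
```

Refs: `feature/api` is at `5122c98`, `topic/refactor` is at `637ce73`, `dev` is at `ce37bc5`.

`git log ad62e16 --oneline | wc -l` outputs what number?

5

Walking parent pointers from ad62e16: reachable set = {2781c05, 2ca8ee8, 637ce73, a631b85, ad62e16}.
That is 5 commits.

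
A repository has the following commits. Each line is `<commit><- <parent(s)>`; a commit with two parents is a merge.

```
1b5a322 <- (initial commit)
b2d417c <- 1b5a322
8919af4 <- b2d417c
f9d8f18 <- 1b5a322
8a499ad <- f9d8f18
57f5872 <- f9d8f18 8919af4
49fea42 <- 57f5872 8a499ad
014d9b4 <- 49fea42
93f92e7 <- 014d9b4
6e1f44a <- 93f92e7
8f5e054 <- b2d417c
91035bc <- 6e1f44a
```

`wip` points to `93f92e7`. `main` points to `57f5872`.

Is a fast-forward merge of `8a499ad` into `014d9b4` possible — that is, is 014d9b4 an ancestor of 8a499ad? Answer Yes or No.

No

A fast-forward from 014d9b4 to 8a499ad is possible iff 014d9b4 is an ancestor of 8a499ad.
Ancestors of 8a499ad: {1b5a322, 8a499ad, f9d8f18}.
014d9b4 is not among them, so fast-forward is not possible.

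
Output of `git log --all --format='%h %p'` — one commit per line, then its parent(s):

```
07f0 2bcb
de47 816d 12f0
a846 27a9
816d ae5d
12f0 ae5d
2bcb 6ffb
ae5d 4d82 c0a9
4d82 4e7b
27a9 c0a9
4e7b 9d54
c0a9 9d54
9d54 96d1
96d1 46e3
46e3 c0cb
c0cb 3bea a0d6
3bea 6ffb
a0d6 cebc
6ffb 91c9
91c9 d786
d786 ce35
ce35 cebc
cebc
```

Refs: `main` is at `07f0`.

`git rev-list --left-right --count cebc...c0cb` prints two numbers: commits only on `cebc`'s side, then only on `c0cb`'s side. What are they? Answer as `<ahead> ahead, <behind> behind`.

Reachable from cebc: {cebc}.
Reachable from c0cb: {3bea, 6ffb, 91c9, a0d6, c0cb, ce35, cebc, d786}.
Only in cebc's history (ahead): {} — 0.
Only in c0cb's history (behind): {3bea, 6ffb, 91c9, a0d6, c0cb, ce35, d786} — 7.

0 ahead, 7 behind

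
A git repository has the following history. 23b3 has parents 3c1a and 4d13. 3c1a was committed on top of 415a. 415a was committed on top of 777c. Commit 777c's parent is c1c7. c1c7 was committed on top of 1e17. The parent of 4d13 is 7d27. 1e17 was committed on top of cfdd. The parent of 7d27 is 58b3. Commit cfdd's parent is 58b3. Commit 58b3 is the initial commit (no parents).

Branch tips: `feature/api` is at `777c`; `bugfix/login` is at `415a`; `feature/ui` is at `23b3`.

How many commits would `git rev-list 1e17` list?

Walking parent pointers from 1e17: reachable set = {1e17, 58b3, cfdd}.
That is 3 commits.

3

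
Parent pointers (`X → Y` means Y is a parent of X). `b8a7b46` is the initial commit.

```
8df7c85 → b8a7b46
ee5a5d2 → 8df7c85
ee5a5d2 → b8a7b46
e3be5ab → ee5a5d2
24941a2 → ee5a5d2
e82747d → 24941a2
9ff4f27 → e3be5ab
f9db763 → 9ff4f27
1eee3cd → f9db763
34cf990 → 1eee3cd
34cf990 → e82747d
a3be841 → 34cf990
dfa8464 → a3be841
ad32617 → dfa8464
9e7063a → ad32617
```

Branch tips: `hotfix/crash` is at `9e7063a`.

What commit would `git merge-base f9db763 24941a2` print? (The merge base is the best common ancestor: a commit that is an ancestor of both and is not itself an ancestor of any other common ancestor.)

ee5a5d2

Ancestors of f9db763: {8df7c85, 9ff4f27, b8a7b46, e3be5ab, ee5a5d2, f9db763}.
Ancestors of 24941a2: {24941a2, 8df7c85, b8a7b46, ee5a5d2}.
Common ancestors: {8df7c85, b8a7b46, ee5a5d2}.
Among these, ee5a5d2 is not an ancestor of any other common ancestor — it is the merge base.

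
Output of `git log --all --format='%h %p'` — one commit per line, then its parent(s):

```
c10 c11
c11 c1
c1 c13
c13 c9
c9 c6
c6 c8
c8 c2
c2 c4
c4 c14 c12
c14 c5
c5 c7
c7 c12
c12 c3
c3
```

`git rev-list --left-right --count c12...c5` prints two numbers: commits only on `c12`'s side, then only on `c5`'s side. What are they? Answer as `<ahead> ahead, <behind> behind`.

Reachable from c12: {c12, c3}.
Reachable from c5: {c12, c3, c5, c7}.
Only in c12's history (ahead): {} — 0.
Only in c5's history (behind): {c5, c7} — 2.

0 ahead, 2 behind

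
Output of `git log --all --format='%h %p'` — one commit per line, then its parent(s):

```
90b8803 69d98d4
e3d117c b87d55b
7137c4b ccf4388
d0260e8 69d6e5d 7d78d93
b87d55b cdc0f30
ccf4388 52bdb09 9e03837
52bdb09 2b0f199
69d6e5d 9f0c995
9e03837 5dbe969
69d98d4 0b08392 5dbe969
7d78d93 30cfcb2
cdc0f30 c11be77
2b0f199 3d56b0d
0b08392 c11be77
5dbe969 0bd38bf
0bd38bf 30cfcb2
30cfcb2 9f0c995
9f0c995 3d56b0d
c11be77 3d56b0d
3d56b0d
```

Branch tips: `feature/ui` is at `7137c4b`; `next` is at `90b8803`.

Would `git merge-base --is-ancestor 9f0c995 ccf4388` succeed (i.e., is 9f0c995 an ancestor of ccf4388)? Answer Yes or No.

Yes

Ancestors of ccf4388 (commits reachable by following parents): {0bd38bf, 2b0f199, 30cfcb2, 3d56b0d, 52bdb09, 5dbe969, 9e03837, 9f0c995, ccf4388}.
9f0c995 is in that set, so it is an ancestor of ccf4388.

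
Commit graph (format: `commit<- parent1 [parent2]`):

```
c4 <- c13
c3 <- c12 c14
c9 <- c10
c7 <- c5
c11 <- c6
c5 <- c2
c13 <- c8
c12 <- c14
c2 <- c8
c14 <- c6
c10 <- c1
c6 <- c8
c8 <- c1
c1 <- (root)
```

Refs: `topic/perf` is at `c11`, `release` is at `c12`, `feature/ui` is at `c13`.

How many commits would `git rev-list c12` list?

Walking parent pointers from c12: reachable set = {c1, c12, c14, c6, c8}.
That is 5 commits.

5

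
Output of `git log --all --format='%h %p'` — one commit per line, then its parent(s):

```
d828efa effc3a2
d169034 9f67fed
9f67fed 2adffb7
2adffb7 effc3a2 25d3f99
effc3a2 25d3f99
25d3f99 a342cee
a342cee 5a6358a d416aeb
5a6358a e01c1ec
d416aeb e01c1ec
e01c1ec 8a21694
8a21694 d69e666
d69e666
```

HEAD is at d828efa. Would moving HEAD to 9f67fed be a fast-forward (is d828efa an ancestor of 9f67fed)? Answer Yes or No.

A fast-forward from d828efa to 9f67fed is possible iff d828efa is an ancestor of 9f67fed.
Ancestors of 9f67fed: {25d3f99, 2adffb7, 5a6358a, 8a21694, 9f67fed, a342cee, d416aeb, d69e666, e01c1ec, effc3a2}.
d828efa is not among them, so fast-forward is not possible.

No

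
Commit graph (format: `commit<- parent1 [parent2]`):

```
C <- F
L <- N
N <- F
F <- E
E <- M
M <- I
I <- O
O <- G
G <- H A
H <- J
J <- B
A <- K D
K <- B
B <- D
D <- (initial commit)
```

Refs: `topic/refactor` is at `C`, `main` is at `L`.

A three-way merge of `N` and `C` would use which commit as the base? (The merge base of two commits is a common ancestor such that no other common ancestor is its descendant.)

F

Ancestors of N: {A, B, D, E, F, G, H, I, J, K, M, N, O}.
Ancestors of C: {A, B, C, D, E, F, G, H, I, J, K, M, O}.
Common ancestors: {A, B, D, E, F, G, H, I, J, K, M, O}.
Among these, F is not an ancestor of any other common ancestor — it is the merge base.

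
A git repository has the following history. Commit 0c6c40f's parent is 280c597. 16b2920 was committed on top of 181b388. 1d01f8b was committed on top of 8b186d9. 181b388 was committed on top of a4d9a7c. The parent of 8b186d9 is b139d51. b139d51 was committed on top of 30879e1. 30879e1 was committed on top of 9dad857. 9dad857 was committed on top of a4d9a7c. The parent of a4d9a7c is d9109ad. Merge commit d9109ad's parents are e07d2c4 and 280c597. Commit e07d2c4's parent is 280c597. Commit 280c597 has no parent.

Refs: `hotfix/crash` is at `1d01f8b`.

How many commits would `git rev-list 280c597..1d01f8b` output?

Reachable from 1d01f8b: {1d01f8b, 280c597, 30879e1, 8b186d9, 9dad857, a4d9a7c, b139d51, d9109ad, e07d2c4}.
Reachable from 280c597: {280c597}.
In 1d01f8b's history but not 280c597's: {1d01f8b, 30879e1, 8b186d9, 9dad857, a4d9a7c, b139d51, d9109ad, e07d2c4} — 8 commits.

8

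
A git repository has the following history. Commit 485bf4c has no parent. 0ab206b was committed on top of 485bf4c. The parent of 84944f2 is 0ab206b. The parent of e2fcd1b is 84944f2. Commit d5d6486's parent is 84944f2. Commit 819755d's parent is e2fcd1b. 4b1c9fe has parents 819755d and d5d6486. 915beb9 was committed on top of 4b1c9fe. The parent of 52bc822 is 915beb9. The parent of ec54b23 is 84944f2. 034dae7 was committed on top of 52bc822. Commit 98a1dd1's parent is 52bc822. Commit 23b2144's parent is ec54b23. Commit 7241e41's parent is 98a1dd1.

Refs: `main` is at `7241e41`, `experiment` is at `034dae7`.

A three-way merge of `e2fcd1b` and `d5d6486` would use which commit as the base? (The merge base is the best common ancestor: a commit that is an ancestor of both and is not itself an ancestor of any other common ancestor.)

Ancestors of e2fcd1b: {0ab206b, 485bf4c, 84944f2, e2fcd1b}.
Ancestors of d5d6486: {0ab206b, 485bf4c, 84944f2, d5d6486}.
Common ancestors: {0ab206b, 485bf4c, 84944f2}.
Among these, 84944f2 is not an ancestor of any other common ancestor — it is the merge base.

84944f2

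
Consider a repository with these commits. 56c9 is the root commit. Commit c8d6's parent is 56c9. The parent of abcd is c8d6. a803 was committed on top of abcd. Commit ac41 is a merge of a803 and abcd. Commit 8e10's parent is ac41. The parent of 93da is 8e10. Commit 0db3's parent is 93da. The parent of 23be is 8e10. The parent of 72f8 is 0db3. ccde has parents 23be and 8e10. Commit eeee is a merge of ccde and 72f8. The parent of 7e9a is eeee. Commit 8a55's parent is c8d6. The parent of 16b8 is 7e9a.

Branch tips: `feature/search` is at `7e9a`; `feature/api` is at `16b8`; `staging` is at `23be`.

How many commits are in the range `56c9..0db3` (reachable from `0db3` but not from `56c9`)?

Reachable from 0db3: {0db3, 56c9, 8e10, 93da, a803, abcd, ac41, c8d6}.
Reachable from 56c9: {56c9}.
In 0db3's history but not 56c9's: {0db3, 8e10, 93da, a803, abcd, ac41, c8d6} — 7 commits.

7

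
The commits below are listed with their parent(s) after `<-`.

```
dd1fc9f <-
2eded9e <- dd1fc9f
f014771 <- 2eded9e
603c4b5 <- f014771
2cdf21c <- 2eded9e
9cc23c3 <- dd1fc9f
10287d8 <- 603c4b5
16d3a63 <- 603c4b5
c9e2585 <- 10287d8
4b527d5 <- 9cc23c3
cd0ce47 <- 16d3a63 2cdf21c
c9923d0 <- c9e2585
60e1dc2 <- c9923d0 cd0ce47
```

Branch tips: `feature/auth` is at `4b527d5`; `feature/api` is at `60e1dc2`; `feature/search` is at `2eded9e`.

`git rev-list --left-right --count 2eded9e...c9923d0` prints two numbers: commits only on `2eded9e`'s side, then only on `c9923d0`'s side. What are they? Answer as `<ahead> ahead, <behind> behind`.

0 ahead, 5 behind

Reachable from 2eded9e: {2eded9e, dd1fc9f}.
Reachable from c9923d0: {10287d8, 2eded9e, 603c4b5, c9923d0, c9e2585, dd1fc9f, f014771}.
Only in 2eded9e's history (ahead): {} — 0.
Only in c9923d0's history (behind): {10287d8, 603c4b5, c9923d0, c9e2585, f014771} — 5.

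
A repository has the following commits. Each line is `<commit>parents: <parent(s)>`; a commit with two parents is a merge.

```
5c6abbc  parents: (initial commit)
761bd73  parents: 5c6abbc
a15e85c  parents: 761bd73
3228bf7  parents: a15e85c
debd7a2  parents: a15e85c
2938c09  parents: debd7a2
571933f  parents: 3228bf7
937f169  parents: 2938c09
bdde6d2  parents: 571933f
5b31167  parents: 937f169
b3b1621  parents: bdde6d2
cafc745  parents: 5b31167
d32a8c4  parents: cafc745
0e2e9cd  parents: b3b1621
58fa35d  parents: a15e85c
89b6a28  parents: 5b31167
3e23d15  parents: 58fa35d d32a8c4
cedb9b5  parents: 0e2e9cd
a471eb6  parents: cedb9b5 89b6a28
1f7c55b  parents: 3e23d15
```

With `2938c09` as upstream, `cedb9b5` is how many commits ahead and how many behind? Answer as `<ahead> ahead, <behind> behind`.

Reachable from cedb9b5: {0e2e9cd, 3228bf7, 571933f, 5c6abbc, 761bd73, a15e85c, b3b1621, bdde6d2, cedb9b5}.
Reachable from 2938c09: {2938c09, 5c6abbc, 761bd73, a15e85c, debd7a2}.
Only in cedb9b5's history (ahead): {0e2e9cd, 3228bf7, 571933f, b3b1621, bdde6d2, cedb9b5} — 6.
Only in 2938c09's history (behind): {2938c09, debd7a2} — 2.

6 ahead, 2 behind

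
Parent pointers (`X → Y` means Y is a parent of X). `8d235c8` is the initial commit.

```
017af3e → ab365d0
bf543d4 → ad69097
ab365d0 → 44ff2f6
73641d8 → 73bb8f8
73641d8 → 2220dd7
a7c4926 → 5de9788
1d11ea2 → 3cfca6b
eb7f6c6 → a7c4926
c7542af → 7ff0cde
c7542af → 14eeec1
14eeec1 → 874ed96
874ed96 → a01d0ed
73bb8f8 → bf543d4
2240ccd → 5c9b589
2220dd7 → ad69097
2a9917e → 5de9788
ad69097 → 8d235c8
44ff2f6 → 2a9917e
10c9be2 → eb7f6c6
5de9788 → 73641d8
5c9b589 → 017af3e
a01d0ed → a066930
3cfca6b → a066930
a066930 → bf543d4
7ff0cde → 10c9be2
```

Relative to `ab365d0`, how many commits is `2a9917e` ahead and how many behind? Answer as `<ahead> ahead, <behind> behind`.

Reachable from 2a9917e: {2220dd7, 2a9917e, 5de9788, 73641d8, 73bb8f8, 8d235c8, ad69097, bf543d4}.
Reachable from ab365d0: {2220dd7, 2a9917e, 44ff2f6, 5de9788, 73641d8, 73bb8f8, 8d235c8, ab365d0, ad69097, bf543d4}.
Only in 2a9917e's history (ahead): {} — 0.
Only in ab365d0's history (behind): {44ff2f6, ab365d0} — 2.

0 ahead, 2 behind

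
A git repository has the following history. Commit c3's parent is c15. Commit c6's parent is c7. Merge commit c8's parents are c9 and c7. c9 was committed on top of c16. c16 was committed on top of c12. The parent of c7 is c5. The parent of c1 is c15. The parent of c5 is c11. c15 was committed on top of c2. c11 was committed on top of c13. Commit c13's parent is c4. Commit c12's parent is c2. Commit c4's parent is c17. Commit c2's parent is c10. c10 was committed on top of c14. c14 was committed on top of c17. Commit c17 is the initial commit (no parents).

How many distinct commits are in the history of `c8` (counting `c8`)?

Walking parent pointers from c8: reachable set = {c10, c11, c12, c13, c14, c16, c17, c2, c4, c5, c7, c8, c9}.
That is 13 commits.

13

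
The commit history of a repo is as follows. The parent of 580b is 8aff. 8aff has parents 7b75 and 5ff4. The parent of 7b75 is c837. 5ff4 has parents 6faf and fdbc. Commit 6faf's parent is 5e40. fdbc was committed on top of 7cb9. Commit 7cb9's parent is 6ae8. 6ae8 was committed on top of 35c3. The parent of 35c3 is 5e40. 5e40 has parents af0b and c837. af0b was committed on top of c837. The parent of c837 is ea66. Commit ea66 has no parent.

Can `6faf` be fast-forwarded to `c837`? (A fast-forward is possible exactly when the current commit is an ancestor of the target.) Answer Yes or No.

No

A fast-forward from 6faf to c837 is possible iff 6faf is an ancestor of c837.
Ancestors of c837: {c837, ea66}.
6faf is not among them, so fast-forward is not possible.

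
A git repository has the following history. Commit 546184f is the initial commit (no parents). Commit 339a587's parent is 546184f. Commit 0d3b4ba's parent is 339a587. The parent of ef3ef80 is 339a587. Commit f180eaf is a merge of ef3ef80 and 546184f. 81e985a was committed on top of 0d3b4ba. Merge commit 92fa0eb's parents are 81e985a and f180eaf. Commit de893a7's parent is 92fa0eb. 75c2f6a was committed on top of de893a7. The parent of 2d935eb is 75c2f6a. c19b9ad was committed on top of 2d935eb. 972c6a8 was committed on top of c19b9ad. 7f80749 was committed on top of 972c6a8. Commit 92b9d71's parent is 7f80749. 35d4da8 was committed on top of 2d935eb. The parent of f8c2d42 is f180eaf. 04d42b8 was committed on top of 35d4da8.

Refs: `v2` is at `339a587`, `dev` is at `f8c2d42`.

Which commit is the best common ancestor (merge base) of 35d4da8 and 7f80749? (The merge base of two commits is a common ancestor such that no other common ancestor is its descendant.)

2d935eb

Ancestors of 35d4da8: {0d3b4ba, 2d935eb, 339a587, 35d4da8, 546184f, 75c2f6a, 81e985a, 92fa0eb, de893a7, ef3ef80, f180eaf}.
Ancestors of 7f80749: {0d3b4ba, 2d935eb, 339a587, 546184f, 75c2f6a, 7f80749, 81e985a, 92fa0eb, 972c6a8, c19b9ad, de893a7, ef3ef80, f180eaf}.
Common ancestors: {0d3b4ba, 2d935eb, 339a587, 546184f, 75c2f6a, 81e985a, 92fa0eb, de893a7, ef3ef80, f180eaf}.
Among these, 2d935eb is not an ancestor of any other common ancestor — it is the merge base.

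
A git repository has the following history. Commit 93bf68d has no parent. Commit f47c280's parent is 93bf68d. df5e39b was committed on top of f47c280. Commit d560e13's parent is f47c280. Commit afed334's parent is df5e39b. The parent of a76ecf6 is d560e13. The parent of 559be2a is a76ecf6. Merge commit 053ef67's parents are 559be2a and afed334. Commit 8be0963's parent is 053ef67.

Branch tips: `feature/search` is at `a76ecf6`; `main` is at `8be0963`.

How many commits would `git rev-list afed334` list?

4

Walking parent pointers from afed334: reachable set = {93bf68d, afed334, df5e39b, f47c280}.
That is 4 commits.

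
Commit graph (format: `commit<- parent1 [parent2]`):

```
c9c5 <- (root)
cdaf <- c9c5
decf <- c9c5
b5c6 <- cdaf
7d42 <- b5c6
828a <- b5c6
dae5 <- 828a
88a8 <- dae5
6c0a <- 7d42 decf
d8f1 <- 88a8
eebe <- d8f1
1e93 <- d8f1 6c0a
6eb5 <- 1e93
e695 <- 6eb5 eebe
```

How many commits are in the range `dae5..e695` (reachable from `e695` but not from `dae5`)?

9

Reachable from e695: {1e93, 6c0a, 6eb5, 7d42, 828a, 88a8, b5c6, c9c5, cdaf, d8f1, dae5, decf, e695, eebe}.
Reachable from dae5: {828a, b5c6, c9c5, cdaf, dae5}.
In e695's history but not dae5's: {1e93, 6c0a, 6eb5, 7d42, 88a8, d8f1, decf, e695, eebe} — 9 commits.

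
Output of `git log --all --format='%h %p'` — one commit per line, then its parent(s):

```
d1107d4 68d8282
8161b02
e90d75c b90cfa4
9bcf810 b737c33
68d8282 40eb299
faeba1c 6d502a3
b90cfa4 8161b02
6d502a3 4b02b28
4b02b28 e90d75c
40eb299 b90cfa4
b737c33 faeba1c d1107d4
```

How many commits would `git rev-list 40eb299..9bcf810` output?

Reachable from 9bcf810: {40eb299, 4b02b28, 68d8282, 6d502a3, 8161b02, 9bcf810, b737c33, b90cfa4, d1107d4, e90d75c, faeba1c}.
Reachable from 40eb299: {40eb299, 8161b02, b90cfa4}.
In 9bcf810's history but not 40eb299's: {4b02b28, 68d8282, 6d502a3, 9bcf810, b737c33, d1107d4, e90d75c, faeba1c} — 8 commits.

8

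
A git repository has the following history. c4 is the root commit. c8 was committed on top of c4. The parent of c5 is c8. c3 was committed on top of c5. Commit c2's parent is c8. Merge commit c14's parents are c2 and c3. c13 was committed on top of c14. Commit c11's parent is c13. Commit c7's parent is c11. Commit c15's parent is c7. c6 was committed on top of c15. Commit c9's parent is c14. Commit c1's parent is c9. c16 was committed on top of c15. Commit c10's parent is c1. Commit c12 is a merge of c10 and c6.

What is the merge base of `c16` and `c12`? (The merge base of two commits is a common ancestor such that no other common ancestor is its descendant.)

Ancestors of c16: {c11, c13, c14, c15, c16, c2, c3, c4, c5, c7, c8}.
Ancestors of c12: {c1, c10, c11, c12, c13, c14, c15, c2, c3, c4, c5, c6, c7, c8, c9}.
Common ancestors: {c11, c13, c14, c15, c2, c3, c4, c5, c7, c8}.
Among these, c15 is not an ancestor of any other common ancestor — it is the merge base.

c15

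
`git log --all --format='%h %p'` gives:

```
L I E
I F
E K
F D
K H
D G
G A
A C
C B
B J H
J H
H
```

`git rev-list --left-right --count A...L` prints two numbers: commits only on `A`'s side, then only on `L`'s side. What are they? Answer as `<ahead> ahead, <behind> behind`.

Reachable from A: {A, B, C, H, J}.
Reachable from L: {A, B, C, D, E, F, G, H, I, J, K, L}.
Only in A's history (ahead): {} — 0.
Only in L's history (behind): {D, E, F, G, I, K, L} — 7.

0 ahead, 7 behind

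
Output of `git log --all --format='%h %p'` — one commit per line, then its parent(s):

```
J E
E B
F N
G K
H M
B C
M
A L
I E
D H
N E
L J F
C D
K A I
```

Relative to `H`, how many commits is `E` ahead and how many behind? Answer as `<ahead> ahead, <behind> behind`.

4 ahead, 0 behind

Reachable from E: {B, C, D, E, H, M}.
Reachable from H: {H, M}.
Only in E's history (ahead): {B, C, D, E} — 4.
Only in H's history (behind): {} — 0.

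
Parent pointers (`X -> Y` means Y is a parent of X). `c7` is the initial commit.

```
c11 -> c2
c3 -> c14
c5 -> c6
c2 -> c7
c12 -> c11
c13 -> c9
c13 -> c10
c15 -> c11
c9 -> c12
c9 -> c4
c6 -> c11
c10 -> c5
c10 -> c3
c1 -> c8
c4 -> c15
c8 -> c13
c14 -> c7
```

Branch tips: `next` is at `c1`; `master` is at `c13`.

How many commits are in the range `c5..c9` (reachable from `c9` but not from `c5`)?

4

Reachable from c9: {c11, c12, c15, c2, c4, c7, c9}.
Reachable from c5: {c11, c2, c5, c6, c7}.
In c9's history but not c5's: {c12, c15, c4, c9} — 4 commits.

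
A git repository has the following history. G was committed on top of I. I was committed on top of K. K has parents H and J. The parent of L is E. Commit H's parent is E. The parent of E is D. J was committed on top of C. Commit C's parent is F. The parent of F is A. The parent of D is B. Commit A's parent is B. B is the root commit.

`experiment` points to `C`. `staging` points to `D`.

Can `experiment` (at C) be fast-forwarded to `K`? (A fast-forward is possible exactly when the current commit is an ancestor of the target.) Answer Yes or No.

A fast-forward from C to K is possible iff C is an ancestor of K.
Ancestors of K: {A, B, C, D, E, F, H, J, K}.
C is among them, so fast-forward is possible.

Yes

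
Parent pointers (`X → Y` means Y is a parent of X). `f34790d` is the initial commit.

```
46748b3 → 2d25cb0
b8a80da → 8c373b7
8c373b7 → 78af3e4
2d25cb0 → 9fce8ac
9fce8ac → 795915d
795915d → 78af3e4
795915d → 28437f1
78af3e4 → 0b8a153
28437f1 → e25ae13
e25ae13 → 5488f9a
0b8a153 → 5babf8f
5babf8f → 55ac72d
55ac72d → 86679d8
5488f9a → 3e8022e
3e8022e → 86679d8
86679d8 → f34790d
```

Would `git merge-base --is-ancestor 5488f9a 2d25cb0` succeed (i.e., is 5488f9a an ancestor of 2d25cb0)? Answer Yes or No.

Ancestors of 2d25cb0 (commits reachable by following parents): {0b8a153, 28437f1, 2d25cb0, 3e8022e, 5488f9a, 55ac72d, 5babf8f, 78af3e4, 795915d, 86679d8, 9fce8ac, e25ae13, f34790d}.
5488f9a is in that set, so it is an ancestor of 2d25cb0.

Yes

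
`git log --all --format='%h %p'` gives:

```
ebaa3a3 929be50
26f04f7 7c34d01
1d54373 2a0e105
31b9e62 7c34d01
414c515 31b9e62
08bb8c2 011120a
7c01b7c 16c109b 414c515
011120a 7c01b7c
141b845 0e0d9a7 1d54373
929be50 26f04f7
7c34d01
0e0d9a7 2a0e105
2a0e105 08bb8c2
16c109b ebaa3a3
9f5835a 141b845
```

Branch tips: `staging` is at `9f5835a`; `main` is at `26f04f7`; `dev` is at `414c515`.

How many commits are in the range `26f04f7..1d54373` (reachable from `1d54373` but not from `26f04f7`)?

10

Reachable from 1d54373: {011120a, 08bb8c2, 16c109b, 1d54373, 26f04f7, 2a0e105, 31b9e62, 414c515, 7c01b7c, 7c34d01, 929be50, ebaa3a3}.
Reachable from 26f04f7: {26f04f7, 7c34d01}.
In 1d54373's history but not 26f04f7's: {011120a, 08bb8c2, 16c109b, 1d54373, 2a0e105, 31b9e62, 414c515, 7c01b7c, 929be50, ebaa3a3} — 10 commits.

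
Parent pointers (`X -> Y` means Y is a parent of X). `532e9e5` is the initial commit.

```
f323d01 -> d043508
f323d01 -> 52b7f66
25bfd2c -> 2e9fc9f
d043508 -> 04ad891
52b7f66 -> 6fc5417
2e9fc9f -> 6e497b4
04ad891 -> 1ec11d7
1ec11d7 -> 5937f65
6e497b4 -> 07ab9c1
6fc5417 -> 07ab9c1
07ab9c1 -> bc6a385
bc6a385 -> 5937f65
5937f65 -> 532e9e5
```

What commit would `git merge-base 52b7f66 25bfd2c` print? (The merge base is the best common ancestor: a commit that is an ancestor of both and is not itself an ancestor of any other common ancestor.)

07ab9c1

Ancestors of 52b7f66: {07ab9c1, 52b7f66, 532e9e5, 5937f65, 6fc5417, bc6a385}.
Ancestors of 25bfd2c: {07ab9c1, 25bfd2c, 2e9fc9f, 532e9e5, 5937f65, 6e497b4, bc6a385}.
Common ancestors: {07ab9c1, 532e9e5, 5937f65, bc6a385}.
Among these, 07ab9c1 is not an ancestor of any other common ancestor — it is the merge base.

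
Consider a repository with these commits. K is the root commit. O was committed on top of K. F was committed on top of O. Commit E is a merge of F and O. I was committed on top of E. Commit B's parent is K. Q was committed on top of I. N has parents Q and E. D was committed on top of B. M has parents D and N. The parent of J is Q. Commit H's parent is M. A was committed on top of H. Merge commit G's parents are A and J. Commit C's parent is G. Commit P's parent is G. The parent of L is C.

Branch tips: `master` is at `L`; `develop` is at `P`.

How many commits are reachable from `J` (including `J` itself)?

7

Walking parent pointers from J: reachable set = {E, F, I, J, K, O, Q}.
That is 7 commits.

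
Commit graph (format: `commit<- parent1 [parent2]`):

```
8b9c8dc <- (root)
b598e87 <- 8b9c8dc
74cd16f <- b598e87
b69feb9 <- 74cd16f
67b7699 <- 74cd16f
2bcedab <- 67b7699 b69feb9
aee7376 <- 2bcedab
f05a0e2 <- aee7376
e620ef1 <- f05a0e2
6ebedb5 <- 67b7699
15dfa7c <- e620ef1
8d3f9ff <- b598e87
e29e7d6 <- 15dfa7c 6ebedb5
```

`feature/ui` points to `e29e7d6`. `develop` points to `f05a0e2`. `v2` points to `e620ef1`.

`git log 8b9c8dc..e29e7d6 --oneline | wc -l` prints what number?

Reachable from e29e7d6: {15dfa7c, 2bcedab, 67b7699, 6ebedb5, 74cd16f, 8b9c8dc, aee7376, b598e87, b69feb9, e29e7d6, e620ef1, f05a0e2}.
Reachable from 8b9c8dc: {8b9c8dc}.
In e29e7d6's history but not 8b9c8dc's: {15dfa7c, 2bcedab, 67b7699, 6ebedb5, 74cd16f, aee7376, b598e87, b69feb9, e29e7d6, e620ef1, f05a0e2} — 11 commits.

11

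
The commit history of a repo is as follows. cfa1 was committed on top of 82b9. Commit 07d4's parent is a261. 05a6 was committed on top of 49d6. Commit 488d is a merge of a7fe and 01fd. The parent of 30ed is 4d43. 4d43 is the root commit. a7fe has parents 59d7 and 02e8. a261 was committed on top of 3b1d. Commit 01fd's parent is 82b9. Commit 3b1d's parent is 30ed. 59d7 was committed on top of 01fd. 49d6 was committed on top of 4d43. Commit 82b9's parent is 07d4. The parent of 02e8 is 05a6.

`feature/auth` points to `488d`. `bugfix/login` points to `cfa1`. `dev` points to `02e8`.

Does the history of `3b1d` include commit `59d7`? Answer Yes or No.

Ancestors of 3b1d: {30ed, 3b1d, 4d43}.
59d7 is not in that set, so it is not an ancestor of 3b1d.

No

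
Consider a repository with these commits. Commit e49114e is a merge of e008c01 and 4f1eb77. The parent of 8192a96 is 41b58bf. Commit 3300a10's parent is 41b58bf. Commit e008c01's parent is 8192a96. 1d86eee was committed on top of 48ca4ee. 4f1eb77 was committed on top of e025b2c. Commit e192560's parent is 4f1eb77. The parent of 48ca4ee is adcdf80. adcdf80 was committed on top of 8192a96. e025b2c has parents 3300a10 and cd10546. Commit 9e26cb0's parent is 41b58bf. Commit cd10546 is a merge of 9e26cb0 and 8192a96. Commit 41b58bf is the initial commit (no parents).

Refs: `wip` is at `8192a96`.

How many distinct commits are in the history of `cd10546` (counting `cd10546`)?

4

Walking parent pointers from cd10546: reachable set = {41b58bf, 8192a96, 9e26cb0, cd10546}.
That is 4 commits.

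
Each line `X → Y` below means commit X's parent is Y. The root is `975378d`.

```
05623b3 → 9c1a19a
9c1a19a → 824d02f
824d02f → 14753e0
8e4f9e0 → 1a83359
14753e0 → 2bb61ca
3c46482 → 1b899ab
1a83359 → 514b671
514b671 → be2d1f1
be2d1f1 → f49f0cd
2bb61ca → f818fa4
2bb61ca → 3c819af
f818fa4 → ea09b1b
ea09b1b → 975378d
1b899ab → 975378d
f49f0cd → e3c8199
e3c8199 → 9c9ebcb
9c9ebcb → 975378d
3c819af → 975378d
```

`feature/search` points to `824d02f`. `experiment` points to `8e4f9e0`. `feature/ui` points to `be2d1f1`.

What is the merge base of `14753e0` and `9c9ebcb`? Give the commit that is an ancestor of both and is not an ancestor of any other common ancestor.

975378d

Ancestors of 14753e0: {14753e0, 2bb61ca, 3c819af, 975378d, ea09b1b, f818fa4}.
Ancestors of 9c9ebcb: {975378d, 9c9ebcb}.
Common ancestors: {975378d}.
The only common ancestor is 975378d, so it is the merge base.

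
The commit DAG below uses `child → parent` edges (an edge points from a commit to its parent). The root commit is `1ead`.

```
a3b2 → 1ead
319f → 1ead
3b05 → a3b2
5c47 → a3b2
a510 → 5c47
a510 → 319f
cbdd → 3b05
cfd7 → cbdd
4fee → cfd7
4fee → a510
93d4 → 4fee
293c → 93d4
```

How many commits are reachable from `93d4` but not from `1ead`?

Reachable from 93d4: {1ead, 319f, 3b05, 4fee, 5c47, 93d4, a3b2, a510, cbdd, cfd7}.
Reachable from 1ead: {1ead}.
In 93d4's history but not 1ead's: {319f, 3b05, 4fee, 5c47, 93d4, a3b2, a510, cbdd, cfd7} — 9 commits.

9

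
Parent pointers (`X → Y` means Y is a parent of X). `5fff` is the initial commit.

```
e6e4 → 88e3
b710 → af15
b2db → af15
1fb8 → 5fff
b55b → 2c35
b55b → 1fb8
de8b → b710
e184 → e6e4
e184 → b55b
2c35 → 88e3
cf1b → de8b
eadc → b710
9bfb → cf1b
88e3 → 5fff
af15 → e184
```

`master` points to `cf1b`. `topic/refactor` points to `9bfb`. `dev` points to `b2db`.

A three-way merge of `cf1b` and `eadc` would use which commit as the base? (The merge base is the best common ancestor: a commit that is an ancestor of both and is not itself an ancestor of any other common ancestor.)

Ancestors of cf1b: {1fb8, 2c35, 5fff, 88e3, af15, b55b, b710, cf1b, de8b, e184, e6e4}.
Ancestors of eadc: {1fb8, 2c35, 5fff, 88e3, af15, b55b, b710, e184, e6e4, eadc}.
Common ancestors: {1fb8, 2c35, 5fff, 88e3, af15, b55b, b710, e184, e6e4}.
Among these, b710 is not an ancestor of any other common ancestor — it is the merge base.

b710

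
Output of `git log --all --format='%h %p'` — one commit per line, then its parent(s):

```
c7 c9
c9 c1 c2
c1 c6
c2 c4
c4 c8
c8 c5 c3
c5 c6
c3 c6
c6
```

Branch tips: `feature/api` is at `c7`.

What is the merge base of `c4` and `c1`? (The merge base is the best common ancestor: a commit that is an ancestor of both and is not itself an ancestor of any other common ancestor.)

Ancestors of c4: {c3, c4, c5, c6, c8}.
Ancestors of c1: {c1, c6}.
Common ancestors: {c6}.
The only common ancestor is c6, so it is the merge base.

c6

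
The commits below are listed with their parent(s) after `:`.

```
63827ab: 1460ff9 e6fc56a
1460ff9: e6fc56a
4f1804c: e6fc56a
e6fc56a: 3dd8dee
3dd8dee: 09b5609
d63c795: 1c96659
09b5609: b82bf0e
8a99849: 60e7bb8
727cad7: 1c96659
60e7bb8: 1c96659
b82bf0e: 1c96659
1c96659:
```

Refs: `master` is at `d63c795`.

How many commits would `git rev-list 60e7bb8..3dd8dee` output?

Reachable from 3dd8dee: {09b5609, 1c96659, 3dd8dee, b82bf0e}.
Reachable from 60e7bb8: {1c96659, 60e7bb8}.
In 3dd8dee's history but not 60e7bb8's: {09b5609, 3dd8dee, b82bf0e} — 3 commits.

3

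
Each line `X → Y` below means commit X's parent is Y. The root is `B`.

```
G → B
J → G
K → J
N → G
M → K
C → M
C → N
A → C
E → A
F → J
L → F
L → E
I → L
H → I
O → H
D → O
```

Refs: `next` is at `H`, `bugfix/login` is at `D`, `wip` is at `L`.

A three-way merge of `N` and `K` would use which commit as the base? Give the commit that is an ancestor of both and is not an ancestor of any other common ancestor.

G

Ancestors of N: {B, G, N}.
Ancestors of K: {B, G, J, K}.
Common ancestors: {B, G}.
Among these, G is not an ancestor of any other common ancestor — it is the merge base.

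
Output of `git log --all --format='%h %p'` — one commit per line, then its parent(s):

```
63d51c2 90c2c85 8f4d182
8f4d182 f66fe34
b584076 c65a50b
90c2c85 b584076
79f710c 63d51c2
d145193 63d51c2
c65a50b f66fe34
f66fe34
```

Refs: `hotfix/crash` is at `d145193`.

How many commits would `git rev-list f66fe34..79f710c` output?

Reachable from 79f710c: {63d51c2, 79f710c, 8f4d182, 90c2c85, b584076, c65a50b, f66fe34}.
Reachable from f66fe34: {f66fe34}.
In 79f710c's history but not f66fe34's: {63d51c2, 79f710c, 8f4d182, 90c2c85, b584076, c65a50b} — 6 commits.

6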